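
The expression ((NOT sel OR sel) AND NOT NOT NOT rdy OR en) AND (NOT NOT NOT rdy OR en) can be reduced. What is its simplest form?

((NOT sel OR sel) AND NOT NOT NOT rdy OR en) AND (NOT NOT NOT rdy OR en)
= (NOT NOT NOT rdy OR en) AND (NOT NOT NOT rdy OR en)   (complement / identity)
= NOT NOT NOT rdy OR en   (idempotence)
= NOT rdy OR en   (double negation)

NOT rdy OR en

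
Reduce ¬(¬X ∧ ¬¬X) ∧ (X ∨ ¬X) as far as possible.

¬(¬X ∧ ¬¬X) ∧ (X ∨ ¬X)
= (X ∨ ¬X) ∧ (X ∨ ¬X)   [De Morgan]
= X ∨ ¬X   [idempotence]
= True   [complement]

True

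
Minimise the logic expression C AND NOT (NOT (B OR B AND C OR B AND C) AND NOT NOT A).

C AND NOT (NOT (B OR B AND C OR B AND C) AND NOT NOT A)
= C AND NOT (NOT (B OR B AND C) AND NOT NOT A)   — idempotence
= C AND (B OR B AND C OR NOT A)   — De Morgan
= C AND (B OR NOT A)   — absorption

C AND (B OR NOT A)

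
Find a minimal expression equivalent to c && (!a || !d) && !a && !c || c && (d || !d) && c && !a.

c && !a

c && (!a || !d) && !a && !c || c && (d || !d) && c && !a
= c && (!a || !d) && !a && !c || c && c && !a
= c && !a && !c || c && c && !a
= c && !a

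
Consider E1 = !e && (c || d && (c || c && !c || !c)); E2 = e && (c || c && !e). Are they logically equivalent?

E1: !e && (c || d && (c || c && !c || !c))
    = !e && (c || d && (c || !c))   — complement / identity
    = !e && (c || d)   — complement / identity
E2: e && (c || c && !e)
    = e && c   — absorption
These differ: at c=1, d=1, e=0, E1 = 1 but E2 = 0.

No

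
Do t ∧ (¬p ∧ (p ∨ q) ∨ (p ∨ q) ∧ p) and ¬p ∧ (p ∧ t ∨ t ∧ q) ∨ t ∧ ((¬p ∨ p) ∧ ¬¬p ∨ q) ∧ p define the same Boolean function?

Yes

E1: t ∧ (¬p ∧ (p ∨ q) ∨ (p ∨ q) ∧ p)
    = t ∧ (p ∨ q)   [distribution]
E2: ¬p ∧ (p ∧ t ∨ t ∧ q) ∨ t ∧ ((¬p ∨ p) ∧ ¬¬p ∨ q) ∧ p
    = ¬p ∧ t ∧ (p ∨ q) ∨ t ∧ ((¬p ∨ p) ∧ ¬¬p ∨ q) ∧ p   [distribution]
    = ¬p ∧ t ∧ (p ∨ q) ∨ t ∧ (¬¬p ∨ q) ∧ p   [complement / identity]
    = ¬p ∧ t ∧ (p ∨ q) ∨ t ∧ (p ∨ q) ∧ p   [double negation]
    = t ∧ (p ∨ q)   [distribution]
Both reduce to t ∧ (p ∨ q), so they are equivalent.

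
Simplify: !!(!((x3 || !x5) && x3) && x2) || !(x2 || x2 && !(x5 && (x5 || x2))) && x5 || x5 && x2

!x3 && x2 || x5

!!(!((x3 || !x5) && x3) && x2) || !(x2 || x2 && !(x5 && (x5 || x2))) && x5 || x5 && x2
= !!(!x3 && x2) || !(x2 || x2 && !(x5 && (x5 || x2))) && x5 || x5 && x2
= !!(!x3 && x2) || !(x2 || x2 && !x5) && x5 || x5 && x2
= !!(!x3 && x2) || !x2 && x5 || x5 && x2
= !!(!x3 && x2) || x5
= !x3 && x2 || x5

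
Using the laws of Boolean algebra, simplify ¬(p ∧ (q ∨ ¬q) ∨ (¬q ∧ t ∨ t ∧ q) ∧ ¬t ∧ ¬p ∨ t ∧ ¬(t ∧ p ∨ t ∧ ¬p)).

¬p

¬(p ∧ (q ∨ ¬q) ∨ (¬q ∧ t ∨ t ∧ q) ∧ ¬t ∧ ¬p ∨ t ∧ ¬(t ∧ p ∨ t ∧ ¬p))
= ¬(p ∧ (q ∨ ¬q) ∨ t ∧ ¬t ∧ ¬p ∨ t ∧ ¬(t ∧ p ∨ t ∧ ¬p))   [distribution]
= ¬(p ∧ (q ∨ ¬q) ∨ t ∧ ¬t ∧ ¬p ∨ t ∧ ¬t)   [distribution]
= ¬(p ∧ (q ∨ ¬q) ∨ t ∧ ¬t)   [absorption]
= ¬(p ∨ t ∧ ¬t)   [complement / identity]
= ¬p   [complement / identity]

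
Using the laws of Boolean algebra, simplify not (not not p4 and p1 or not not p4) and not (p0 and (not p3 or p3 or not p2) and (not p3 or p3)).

not (not not p4 and p1 or not not p4) and not (p0 and (not p3 or p3 or not p2) and (not p3 or p3))
= not not not p4 and not (p0 and (not p3 or p3 or not p2) and (not p3 or p3))   (absorption)
= not not not p4 and not (p0 and (not p3 or p3))   (absorption)
= not not not p4 and not p0   (complement / identity)
= not p4 and not p0   (double negation)

not p4 and not p0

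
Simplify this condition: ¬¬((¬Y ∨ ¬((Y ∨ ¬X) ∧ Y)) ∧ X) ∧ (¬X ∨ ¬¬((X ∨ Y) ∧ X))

¬¬((¬Y ∨ ¬((Y ∨ ¬X) ∧ Y)) ∧ X) ∧ (¬X ∨ ¬¬((X ∨ Y) ∧ X))
= ¬¬((¬Y ∨ ¬((Y ∨ ¬X) ∧ Y)) ∧ X) ∧ (¬X ∨ ¬¬X)   — absorption
= ¬¬((¬Y ∨ ¬Y) ∧ X) ∧ (¬X ∨ ¬¬X)   — absorption
= (¬Y ∨ ¬Y) ∧ X ∧ (¬X ∨ ¬¬X)   — double negation
= (¬Y ∨ ¬Y) ∧ X ∧ (¬X ∨ X)   — double negation
= (¬Y ∨ ¬Y) ∧ X   — complement / identity
= ¬Y ∧ X   — idempotence

¬Y ∧ X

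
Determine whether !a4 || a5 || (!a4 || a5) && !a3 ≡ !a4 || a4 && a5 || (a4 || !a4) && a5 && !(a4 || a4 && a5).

E1: !a4 || a5 || (!a4 || a5) && !a3
    = !a4 || a5   — absorption
E2: !a4 || a4 && a5 || (a4 || !a4) && a5 && !(a4 || a4 && a5)
    = !a4 || a4 && a5 || (a4 || !a4) && a5 && !a4   — absorption
    = !a4 || a4 && a5 || a5 && !a4   — complement / identity
    = !a4 || a5   — distribution
Both reduce to !a4 || a5, so they are equivalent.

Yes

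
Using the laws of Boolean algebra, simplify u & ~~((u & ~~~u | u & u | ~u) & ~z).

u & ~~((u & ~~~u | u & u | ~u) & ~z)
= u & ~~((u & ~u | u & u | ~u) & ~z)   (double negation)
= u & ~~((u | ~u) & ~z)   (distribution)
= u & ~~~z   (complement / identity)
= u & ~z   (double negation)

u & ~z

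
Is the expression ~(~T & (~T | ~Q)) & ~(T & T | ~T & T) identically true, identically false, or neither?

identically false

~(~T & (~T | ~Q)) & ~(T & T | ~T & T)
= ~(~T & (~T | ~Q)) & ~T   — distribution
= ~~T & ~T   — absorption
= T & ~T   — double negation
= 0   — complement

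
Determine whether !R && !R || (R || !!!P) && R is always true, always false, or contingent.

always true

!R && !R || (R || !!!P) && R
= !R || (R || !!!P) && R   (idempotence)
= !R || (R || !P) && R   (double negation)
= !R || R   (absorption)
= true   (complement)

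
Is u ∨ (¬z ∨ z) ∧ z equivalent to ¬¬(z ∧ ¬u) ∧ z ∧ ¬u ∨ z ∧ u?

E1: u ∨ (¬z ∨ z) ∧ z
    = u ∨ z
E2: ¬¬(z ∧ ¬u) ∧ z ∧ ¬u ∨ z ∧ u
    = z ∧ ¬u ∧ z ∧ ¬u ∨ z ∧ u
    = z ∧ ¬u ∨ z ∧ u
    = z
These differ: at u=1, z=0, E1 = 1 but E2 = 0.

No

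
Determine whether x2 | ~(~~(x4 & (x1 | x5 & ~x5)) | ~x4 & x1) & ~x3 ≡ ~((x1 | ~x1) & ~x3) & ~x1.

No

E1: x2 | ~(~~(x4 & (x1 | x5 & ~x5)) | ~x4 & x1) & ~x3
    = x2 | ~(~~(x4 & x1) | ~x4 & x1) & ~x3   [complement / identity]
    = x2 | ~(x4 & x1 | ~x4 & x1) & ~x3   [double negation]
    = x2 | ~x1 & ~x3   [distribution]
E2: ~((x1 | ~x1) & ~x3) & ~x1
    = ~~x3 & ~x1   [complement / identity]
    = x3 & ~x1   [double negation]
These differ: at x1=1, x2=1, x3=1, x4=0, x5=0, E1 = 1 but E2 = 0.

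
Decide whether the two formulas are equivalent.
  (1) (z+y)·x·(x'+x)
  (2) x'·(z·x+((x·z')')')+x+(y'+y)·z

E1: (z+y)·x·(x'+x)
    = (z+y)·x
E2: x'·(z·x+((x·z')')')+x+(y'+y)·z
    = x'·(z·x+x·z')+x+(y'+y)·z
    = x'·x+x+(y'+y)·z
    = x'·x+x+z
    = x+z
These differ: at x=1, y=0, z=0, E1 = 0 but E2 = 1.

No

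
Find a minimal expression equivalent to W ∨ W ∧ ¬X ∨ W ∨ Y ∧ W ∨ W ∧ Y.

W ∨ W ∧ ¬X ∨ W ∨ Y ∧ W ∨ W ∧ Y
= W ∨ W ∧ ¬X ∨ W ∨ (W ∨ W) ∧ Y   [distribution]
= W ∨ W ∨ (W ∨ W) ∧ Y   [absorption]
= W ∨ W   [absorption]
= W   [idempotence]

W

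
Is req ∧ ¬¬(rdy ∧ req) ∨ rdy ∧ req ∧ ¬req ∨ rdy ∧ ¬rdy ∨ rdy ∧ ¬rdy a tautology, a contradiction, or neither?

neither

req ∧ ¬¬(rdy ∧ req) ∨ rdy ∧ req ∧ ¬req ∨ rdy ∧ ¬rdy ∨ rdy ∧ ¬rdy
= req ∧ rdy ∧ req ∨ rdy ∧ req ∧ ¬req ∨ rdy ∧ ¬rdy ∨ rdy ∧ ¬rdy   — double negation
= rdy ∧ req ∨ rdy ∧ ¬rdy ∨ rdy ∧ ¬rdy   — distribution
= rdy ∧ req ∨ rdy ∧ ¬rdy   — idempotence
= rdy ∧ req   — complement / identity
This depends on rdy, req, so it is not a constant.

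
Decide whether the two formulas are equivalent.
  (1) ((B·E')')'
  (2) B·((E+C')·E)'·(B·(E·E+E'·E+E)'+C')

Yes

E1: ((B·E')')'
    = B·E'   [double negation]
E2: B·((E+C')·E)'·(B·(E·E+E'·E+E)'+C')
    = B·((E+C')·E)'·(B·(E+E)'+C')   [distribution]
    = B·((E+C')·E)'·(B·E'+C')   [idempotence]
    = B·E'·(B·E'+C')   [absorption]
    = B·E'   [absorption]
Both reduce to B·E', so they are equivalent.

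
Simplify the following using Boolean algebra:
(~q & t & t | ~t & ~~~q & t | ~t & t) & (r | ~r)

(~q & t & t | ~t & ~~~q & t | ~t & t) & (r | ~r)
= (~q & t & t | ~t & ~q & t | ~t & t) & (r | ~r)   [double negation]
= (~q & t | ~t & t) & (r | ~r)   [distribution]
= ~q & t & (r | ~r)   [complement / identity]
= ~q & t   [complement / identity]

~q & t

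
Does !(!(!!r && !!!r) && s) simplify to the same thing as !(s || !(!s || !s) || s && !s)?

E1: !(!(!!r && !!!r) && s)
    = !(!(!!r && !r) && s)   [double negation]
    = !((!r || r) && s)   [De Morgan]
    = !s   [complement / identity]
E2: !(s || !(!s || !s) || s && !s)
    = !(s || s && s || s && !s)   [De Morgan]
    = !(s || s)   [distribution]
    = !s   [idempotence]
Both reduce to !s, so they are equivalent.

Yes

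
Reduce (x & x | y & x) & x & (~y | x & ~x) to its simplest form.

x & ~y

(x & x | y & x) & x & (~y | x & ~x)
= (x | y) & x & x & (~y | x & ~x)   [distribution]
= x & x & (~y | x & ~x)   [absorption]
= x & (~y | x & ~x)   [idempotence]
= x & ~y   [complement / identity]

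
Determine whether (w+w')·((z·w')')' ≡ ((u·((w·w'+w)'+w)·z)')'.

E1: (w+w')·((z·w')')'
    = ((z·w')')'
    = z·w'
E2: ((u·((w·w'+w)'+w)·z)')'
    = ((u·(w'+w)·z)')'
    = ((u·z)')'
    = u·z
These differ: at u=0, w=0, z=1, E1 = 1 but E2 = 0.

No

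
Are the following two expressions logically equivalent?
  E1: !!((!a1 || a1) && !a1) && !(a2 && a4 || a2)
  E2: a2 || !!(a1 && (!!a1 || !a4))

No

E1: !!((!a1 || a1) && !a1) && !(a2 && a4 || a2)
    = !!((!a1 || a1) && !a1) && !a2   [absorption]
    = !!!a1 && !a2   [complement / identity]
    = !a1 && !a2   [double negation]
E2: a2 || !!(a1 && (!!a1 || !a4))
    = a2 || a1 && (!!a1 || !a4)   [double negation]
    = a2 || a1 && (a1 || !a4)   [double negation]
    = a2 || a1   [absorption]
These differ: at a1=1, a2=1, a4=1, E1 = 0 but E2 = 1.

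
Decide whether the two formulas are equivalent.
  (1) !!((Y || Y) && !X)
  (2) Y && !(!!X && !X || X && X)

Yes

E1: !!((Y || Y) && !X)
    = (Y || Y) && !X   [double negation]
    = Y && !X   [idempotence]
E2: Y && !(!!X && !X || X && X)
    = Y && !(X && !X || X && X)   [double negation]
    = Y && !X   [distribution]
Both reduce to Y && !X, so they are equivalent.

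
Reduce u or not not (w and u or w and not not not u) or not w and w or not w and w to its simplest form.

u or not not (w and u or w and not not not u) or not w and w or not w and w
= u or not not (w and u or w and not not not u) or not w and w   (idempotence)
= u or not not (w and u or w and not u) or not w and w   (double negation)
= u or not not (w and u or w and not u)   (complement / identity)
= u or not not w   (distribution)
= u or w   (double negation)

u or w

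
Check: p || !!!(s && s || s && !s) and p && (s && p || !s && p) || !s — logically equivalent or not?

E1: p || !!!(s && s || s && !s)
    = p || !(s && s || s && !s)   — double negation
    = p || !s   — distribution
E2: p && (s && p || !s && p) || !s
    = p && p || !s   — distribution
    = p || !s   — idempotence
Both reduce to p || !s, so they are equivalent.

Yes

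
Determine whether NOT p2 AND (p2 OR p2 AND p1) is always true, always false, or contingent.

always false

NOT p2 AND (p2 OR p2 AND p1)
= NOT p2 AND p2   — absorption
= FALSE   — complement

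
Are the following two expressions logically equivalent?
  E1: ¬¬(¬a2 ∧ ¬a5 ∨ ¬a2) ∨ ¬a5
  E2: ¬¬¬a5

No

E1: ¬¬(¬a2 ∧ ¬a5 ∨ ¬a2) ∨ ¬a5
    = ¬a2 ∧ ¬a5 ∨ ¬a2 ∨ ¬a5   [double negation]
    = ¬a2 ∨ ¬a5   [absorption]
E2: ¬¬¬a5
    = ¬a5   [double negation]
These differ: at a2=0, a5=1, E1 = 1 but E2 = 0.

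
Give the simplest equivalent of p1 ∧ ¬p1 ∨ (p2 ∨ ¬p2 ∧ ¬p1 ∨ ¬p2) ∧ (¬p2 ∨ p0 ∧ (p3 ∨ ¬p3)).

¬p2 ∨ p0

p1 ∧ ¬p1 ∨ (p2 ∨ ¬p2 ∧ ¬p1 ∨ ¬p2) ∧ (¬p2 ∨ p0 ∧ (p3 ∨ ¬p3))
= (p2 ∨ ¬p2 ∧ ¬p1 ∨ ¬p2) ∧ (¬p2 ∨ p0 ∧ (p3 ∨ ¬p3))
= (p2 ∨ ¬p2) ∧ (¬p2 ∨ p0 ∧ (p3 ∨ ¬p3))
= (p2 ∨ ¬p2) ∧ (¬p2 ∨ p0)
= ¬p2 ∨ p0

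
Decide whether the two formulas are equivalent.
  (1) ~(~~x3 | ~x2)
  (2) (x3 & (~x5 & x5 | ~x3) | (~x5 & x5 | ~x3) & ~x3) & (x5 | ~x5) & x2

Yes

E1: ~(~~x3 | ~x2)
    = ~x3 & x2   (De Morgan)
E2: (x3 & (~x5 & x5 | ~x3) | (~x5 & x5 | ~x3) & ~x3) & (x5 | ~x5) & x2
    = (x3 & (~x5 & x5 | ~x3) | (~x5 & x5 | ~x3) & ~x3) & x2   (complement / identity)
    = (~x5 & x5 | ~x3) & x2   (distribution)
    = ~x3 & x2   (complement / identity)
Both reduce to ~x3 & x2, so they are equivalent.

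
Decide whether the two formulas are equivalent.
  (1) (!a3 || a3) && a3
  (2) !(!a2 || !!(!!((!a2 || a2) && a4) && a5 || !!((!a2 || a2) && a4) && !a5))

No

E1: (!a3 || a3) && a3
    = a3
E2: !(!a2 || !!(!!((!a2 || a2) && a4) && a5 || !!((!a2 || a2) && a4) && !a5))
    = a2 && !(!!((!a2 || a2) && a4) && a5 || !!((!a2 || a2) && a4) && !a5)
    = a2 && !!!((!a2 || a2) && a4)
    = a2 && !((!a2 || a2) && a4)
    = a2 && !a4
These differ: at a2=1, a3=0, a4=0, a5=0, E1 = 0 but E2 = 1.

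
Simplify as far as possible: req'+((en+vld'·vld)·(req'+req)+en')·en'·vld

req'+en'·vld

req'+((en+vld'·vld)·(req'+req)+en')·en'·vld
= req'+(en·(req'+req)+en')·en'·vld   — complement / identity
= req'+(en+en')·en'·vld   — complement / identity
= req'+en'·vld   — complement / identity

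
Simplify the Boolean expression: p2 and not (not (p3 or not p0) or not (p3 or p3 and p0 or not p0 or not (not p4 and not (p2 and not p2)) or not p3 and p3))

p2 and (p3 or not p0)

p2 and not (not (p3 or not p0) or not (p3 or p3 and p0 or not p0 or not (not p4 and not (p2 and not p2)) or not p3 and p3))
= p2 and not (not (p3 or not p0) or not (p3 or p3 and p0 or not p0 or not (not p4 and not (p2 and not p2))))   (complement / identity)
= p2 and not (not (p3 or not p0) or not (p3 or not p0 or not (not p4 and not (p2 and not p2))))   (absorption)
= p2 and not (not (p3 or not p0) or not (p3 or not p0 or p4 or p2 and not p2))   (De Morgan)
= p2 and (p3 or not p0) and (p3 or not p0 or p4 or p2 and not p2)   (De Morgan)
= p2 and (p3 or not p0) and (p3 or not p0 or p4)   (complement / identity)
= p2 and (p3 or not p0)   (absorption)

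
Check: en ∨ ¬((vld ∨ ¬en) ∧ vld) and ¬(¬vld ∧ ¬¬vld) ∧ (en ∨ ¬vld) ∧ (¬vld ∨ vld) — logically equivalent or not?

E1: en ∨ ¬((vld ∨ ¬en) ∧ vld)
    = en ∨ ¬vld
E2: ¬(¬vld ∧ ¬¬vld) ∧ (en ∨ ¬vld) ∧ (¬vld ∨ vld)
    = (vld ∨ ¬vld) ∧ (en ∨ ¬vld) ∧ (¬vld ∨ vld)
    = (en ∨ ¬vld) ∧ (¬vld ∨ vld)
    = en ∨ ¬vld
Both reduce to en ∨ ¬vld, so they are equivalent.

Yes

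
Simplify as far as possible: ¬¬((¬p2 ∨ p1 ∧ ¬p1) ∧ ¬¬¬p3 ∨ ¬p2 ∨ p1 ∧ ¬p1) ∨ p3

¬p2 ∨ p3

¬¬((¬p2 ∨ p1 ∧ ¬p1) ∧ ¬¬¬p3 ∨ ¬p2 ∨ p1 ∧ ¬p1) ∨ p3
= ¬¬((¬p2 ∨ p1 ∧ ¬p1) ∧ ¬p3 ∨ ¬p2 ∨ p1 ∧ ¬p1) ∨ p3   [double negation]
= ¬¬(¬p2 ∨ p1 ∧ ¬p1) ∨ p3   [absorption]
= ¬p2 ∨ p1 ∧ ¬p1 ∨ p3   [double negation]
= ¬p2 ∨ p3   [complement / identity]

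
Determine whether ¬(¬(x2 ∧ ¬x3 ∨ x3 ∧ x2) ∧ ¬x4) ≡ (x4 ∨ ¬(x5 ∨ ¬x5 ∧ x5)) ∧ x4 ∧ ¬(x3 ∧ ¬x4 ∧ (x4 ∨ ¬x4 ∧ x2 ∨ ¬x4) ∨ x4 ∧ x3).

No

E1: ¬(¬(x2 ∧ ¬x3 ∨ x3 ∧ x2) ∧ ¬x4)
    = ¬(¬x2 ∧ ¬x4)   (distribution)
    = x2 ∨ x4   (De Morgan)
E2: (x4 ∨ ¬(x5 ∨ ¬x5 ∧ x5)) ∧ x4 ∧ ¬(x3 ∧ ¬x4 ∧ (x4 ∨ ¬x4 ∧ x2 ∨ ¬x4) ∨ x4 ∧ x3)
    = (x4 ∨ ¬(x5 ∨ ¬x5 ∧ x5)) ∧ x4 ∧ ¬(x3 ∧ ¬x4 ∧ (x4 ∨ ¬x4) ∨ x4 ∧ x3)   (absorption)
    = (x4 ∨ ¬x5) ∧ x4 ∧ ¬(x3 ∧ ¬x4 ∧ (x4 ∨ ¬x4) ∨ x4 ∧ x3)   (complement / identity)
    = (x4 ∨ ¬x5) ∧ x4 ∧ ¬(x3 ∧ ¬x4 ∨ x4 ∧ x3)   (complement / identity)
    = (x4 ∨ ¬x5) ∧ x4 ∧ ¬x3   (distribution)
    = x4 ∧ ¬x3   (absorption)
These differ: at x2=1, x3=1, x4=1, x5=1, E1 = 1 but E2 = 0.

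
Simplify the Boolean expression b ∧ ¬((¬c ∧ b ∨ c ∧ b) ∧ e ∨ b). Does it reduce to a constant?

False

b ∧ ¬((¬c ∧ b ∨ c ∧ b) ∧ e ∨ b)
= b ∧ ¬(b ∧ e ∨ b)   — distribution
= b ∧ ¬b   — absorption
= False   — complement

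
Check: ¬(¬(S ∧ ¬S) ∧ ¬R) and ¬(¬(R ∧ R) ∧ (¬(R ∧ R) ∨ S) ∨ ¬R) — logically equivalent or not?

Yes

E1: ¬(¬(S ∧ ¬S) ∧ ¬R)
    = S ∧ ¬S ∨ R
    = R
E2: ¬(¬(R ∧ R) ∧ (¬(R ∧ R) ∨ S) ∨ ¬R)
    = ¬(¬(R ∧ R) ∨ ¬R)
    = ¬(¬R ∨ ¬R)
    = ¬¬R
    = R
Both reduce to R, so they are equivalent.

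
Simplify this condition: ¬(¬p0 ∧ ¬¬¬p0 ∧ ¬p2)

¬(¬p0 ∧ ¬¬¬p0 ∧ ¬p2)
= ¬(¬p0 ∧ ¬p0 ∧ ¬p2)   [double negation]
= ¬(¬p0 ∧ ¬p2)   [idempotence]
= p0 ∨ p2   [De Morgan]

p0 ∨ p2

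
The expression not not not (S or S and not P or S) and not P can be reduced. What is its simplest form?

not not not (S or S and not P or S) and not P
= not not not (S or S) and not P   — absorption
= not (S or S) and not P   — double negation
= not S and not P   — idempotence

not S and not P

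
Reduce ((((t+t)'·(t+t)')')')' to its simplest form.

t

((((t+t)'·(t+t)')')')'
= ((((t+t)')')')'   [idempotence]
= (((t')')')'   [idempotence]
= (t')'   [double negation]
= t   [double negation]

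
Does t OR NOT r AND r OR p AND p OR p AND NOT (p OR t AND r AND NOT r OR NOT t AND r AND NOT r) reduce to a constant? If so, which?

no

t OR NOT r AND r OR p AND p OR p AND NOT (p OR t AND r AND NOT r OR NOT t AND r AND NOT r)
= t OR NOT r AND r OR p AND p OR p AND NOT (p OR r AND NOT r)   [distribution]
= t OR NOT r AND r OR p AND p OR p AND NOT p   [complement / identity]
= t OR NOT r AND r OR p   [distribution]
= t OR p   [complement / identity]
This depends on p, t, so it is not a constant.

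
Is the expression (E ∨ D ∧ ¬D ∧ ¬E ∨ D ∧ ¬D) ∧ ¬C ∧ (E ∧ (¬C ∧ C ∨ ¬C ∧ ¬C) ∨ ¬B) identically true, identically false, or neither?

neither

(E ∨ D ∧ ¬D ∧ ¬E ∨ D ∧ ¬D) ∧ ¬C ∧ (E ∧ (¬C ∧ C ∨ ¬C ∧ ¬C) ∨ ¬B)
= (E ∨ D ∧ ¬D) ∧ ¬C ∧ (E ∧ (¬C ∧ C ∨ ¬C ∧ ¬C) ∨ ¬B)   — absorption
= (E ∨ D ∧ ¬D) ∧ ¬C ∧ (E ∧ ¬C ∨ ¬B)   — distribution
= E ∧ ¬C ∧ (E ∧ ¬C ∨ ¬B)   — complement / identity
= E ∧ ¬C   — absorption
This depends on C, E, so it is not a constant.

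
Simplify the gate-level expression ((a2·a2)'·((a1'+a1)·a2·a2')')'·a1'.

((a2·a2)'·((a1'+a1)·a2·a2')')'·a1'
= (a2·a2+(a1'+a1)·a2·a2')·a1'   (De Morgan)
= (a2·a2+a2·a2')·a1'   (complement / identity)
= a2·a1'   (distribution)

a2·a1'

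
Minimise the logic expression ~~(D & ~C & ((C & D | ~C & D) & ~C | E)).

~~(D & ~C & ((C & D | ~C & D) & ~C | E))
= ~~(D & ~C & (D & ~C | E))
= ~~(D & ~C)
= D & ~C

D & ~C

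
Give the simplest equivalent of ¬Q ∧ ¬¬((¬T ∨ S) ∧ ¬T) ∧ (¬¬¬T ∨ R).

¬Q ∧ ¬¬((¬T ∨ S) ∧ ¬T) ∧ (¬¬¬T ∨ R)
= ¬Q ∧ ¬¬¬T ∧ (¬¬¬T ∨ R)
= ¬Q ∧ ¬¬¬T
= ¬Q ∧ ¬T

¬Q ∧ ¬T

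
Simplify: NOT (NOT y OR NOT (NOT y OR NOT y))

NOT (NOT y OR NOT (NOT y OR NOT y))
= y AND (NOT y OR NOT y)
= y AND NOT y
= FALSE

FALSE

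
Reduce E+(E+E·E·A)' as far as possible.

E+(E+E·E·A)'
= E+(E+E·A)'   [idempotence]
= E+E'   [absorption]
= 1   [complement]

1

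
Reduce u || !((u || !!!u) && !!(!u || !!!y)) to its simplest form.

u || !((u || !!!u) && !!(!u || !!!y))
= u || !((u || !u) && !!(!u || !!!y))
= u || !!!(!u || !!!y)
= u || !(!u || !!!y)
= u || u && !!y
= u || u && y
= u

u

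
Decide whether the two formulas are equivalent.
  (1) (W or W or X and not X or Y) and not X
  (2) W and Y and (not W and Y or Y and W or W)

E1: (W or W or X and not X or Y) and not X
    = (W or W or Y) and not X   — complement / identity
    = (W or Y) and not X   — idempotence
E2: W and Y and (not W and Y or Y and W or W)
    = W and Y and (Y or W)   — distribution
    = W and Y   — absorption
These differ: at W=1, X=0, Y=0, E1 = 1 but E2 = 0.

No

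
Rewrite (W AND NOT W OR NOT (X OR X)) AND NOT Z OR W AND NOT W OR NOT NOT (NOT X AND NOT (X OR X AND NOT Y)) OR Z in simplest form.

NOT X OR Z

(W AND NOT W OR NOT (X OR X)) AND NOT Z OR W AND NOT W OR NOT NOT (NOT X AND NOT (X OR X AND NOT Y)) OR Z
= (W AND NOT W OR NOT (X OR X)) AND NOT Z OR W AND NOT W OR NOT (X OR X OR X AND NOT Y) OR Z   — De Morgan
= (W AND NOT W OR NOT (X OR X)) AND NOT Z OR W AND NOT W OR NOT (X OR X) OR Z   — absorption
= W AND NOT W OR NOT (X OR X) OR Z   — absorption
= NOT (X OR X) OR Z   — complement / identity
= NOT X OR Z   — idempotence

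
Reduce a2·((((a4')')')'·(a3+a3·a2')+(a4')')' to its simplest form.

a2·a4'

a2·((((a4')')')'·(a3+a3·a2')+(a4')')'
= a2·((((a4')')')'·a3+(a4')')'   [absorption]
= a2·((a4')'·a3+(a4')')'   [double negation]
= a2·((a4')')'   [absorption]
= a2·a4'   [double negation]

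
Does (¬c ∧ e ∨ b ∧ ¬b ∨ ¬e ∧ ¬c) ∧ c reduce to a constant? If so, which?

(¬c ∧ e ∨ b ∧ ¬b ∨ ¬e ∧ ¬c) ∧ c
= (¬c ∧ e ∨ ¬e ∧ ¬c) ∧ c   (complement / identity)
= ¬c ∧ c   (distribution)
= False   (complement)

yes, False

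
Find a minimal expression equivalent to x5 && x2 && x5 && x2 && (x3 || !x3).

x5 && x2

x5 && x2 && x5 && x2 && (x3 || !x3)
= x5 && x2 && x5 && x2   (complement / identity)
= x5 && x2   (idempotence)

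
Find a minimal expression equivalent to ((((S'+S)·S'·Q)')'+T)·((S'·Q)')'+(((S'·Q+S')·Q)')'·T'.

S'·Q

((((S'+S)·S'·Q)')'+T)·((S'·Q)')'+(((S'·Q+S')·Q)')'·T'
= (((S'·Q)')'+T)·((S'·Q)')'+(((S'·Q+S')·Q)')'·T'   — complement / identity
= (((S'·Q)')'+T)·((S'·Q)')'+((S'·Q)')'·T'   — absorption
= ((S'·Q)')'+((S'·Q)')'·T'   — absorption
= ((S'·Q)')'   — absorption
= S'·Q   — double negation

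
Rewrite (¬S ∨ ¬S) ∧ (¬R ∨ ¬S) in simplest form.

¬S

(¬S ∨ ¬S) ∧ (¬R ∨ ¬S)
= ¬S ∧ ¬R ∨ ¬S
= ¬S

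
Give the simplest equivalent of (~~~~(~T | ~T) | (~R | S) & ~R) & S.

(~T | ~R) & S

(~~~~(~T | ~T) | (~R | S) & ~R) & S
= (~~~~~T | (~R | S) & ~R) & S   — idempotence
= (~~~~~T | ~R) & S   — absorption
= (~~~T | ~R) & S   — double negation
= (~T | ~R) & S   — double negation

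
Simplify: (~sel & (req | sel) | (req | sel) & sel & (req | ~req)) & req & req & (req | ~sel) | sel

req | sel

(~sel & (req | sel) | (req | sel) & sel & (req | ~req)) & req & req & (req | ~sel) | sel
= (~sel & (req | sel) | (req | sel) & sel & (req | ~req)) & req & req | sel   [absorption]
= (~sel & (req | sel) | (req | sel) & sel) & req & req | sel   [complement / identity]
= (req | sel) & req & req | sel   [distribution]
= req & req | sel   [absorption]
= req | sel   [idempotence]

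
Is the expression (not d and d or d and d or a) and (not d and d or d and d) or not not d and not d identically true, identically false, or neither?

neither

(not d and d or d and d or a) and (not d and d or d and d) or not not d and not d
= not d and d or d and d or not not d and not d
= not d and d or d and d or d and not d
= not d and d or d and d
= d
This depends on d, so it is not a constant.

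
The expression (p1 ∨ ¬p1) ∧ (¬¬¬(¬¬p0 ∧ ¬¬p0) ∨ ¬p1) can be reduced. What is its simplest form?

(p1 ∨ ¬p1) ∧ (¬¬¬(¬¬p0 ∧ ¬¬p0) ∨ ¬p1)
= ¬¬¬(¬¬p0 ∧ ¬¬p0) ∨ ¬p1   — complement / identity
= ¬¬(¬p0 ∨ ¬p0) ∨ ¬p1   — De Morgan
= ¬(p0 ∧ p0) ∨ ¬p1   — De Morgan
= ¬p0 ∨ ¬p1   — idempotence

¬p0 ∨ ¬p1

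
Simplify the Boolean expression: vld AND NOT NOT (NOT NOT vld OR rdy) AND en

vld AND en

vld AND NOT NOT (NOT NOT vld OR rdy) AND en
= vld AND NOT NOT (vld OR rdy) AND en
= vld AND (vld OR rdy) AND en
= vld AND en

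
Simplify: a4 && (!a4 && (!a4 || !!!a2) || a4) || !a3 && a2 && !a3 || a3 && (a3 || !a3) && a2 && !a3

a4 && (!a4 && (!a4 || !!!a2) || a4) || !a3 && a2 && !a3 || a3 && (a3 || !a3) && a2 && !a3
= a4 && (!a4 && (!a4 || !a2) || a4) || !a3 && a2 && !a3 || a3 && (a3 || !a3) && a2 && !a3   [double negation]
= a4 && (!a4 || a4) || !a3 && a2 && !a3 || a3 && (a3 || !a3) && a2 && !a3   [absorption]
= a4 && (!a4 || a4) || !a3 && a2 && !a3 || a3 && a2 && !a3   [complement / identity]
= a4 || !a3 && a2 && !a3 || a3 && a2 && !a3   [complement / identity]
= a4 || a2 && !a3   [distribution]

a4 || a2 && !a3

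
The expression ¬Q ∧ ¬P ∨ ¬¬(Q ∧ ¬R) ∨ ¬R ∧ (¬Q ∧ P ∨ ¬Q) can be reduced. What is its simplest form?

¬Q ∧ ¬P ∨ ¬¬(Q ∧ ¬R) ∨ ¬R ∧ (¬Q ∧ P ∨ ¬Q)
= ¬Q ∧ ¬P ∨ Q ∧ ¬R ∨ ¬R ∧ (¬Q ∧ P ∨ ¬Q)   (double negation)
= ¬Q ∧ ¬P ∨ Q ∧ ¬R ∨ ¬R ∧ ¬Q   (absorption)
= ¬Q ∧ ¬P ∨ ¬R   (distribution)

¬Q ∧ ¬P ∨ ¬R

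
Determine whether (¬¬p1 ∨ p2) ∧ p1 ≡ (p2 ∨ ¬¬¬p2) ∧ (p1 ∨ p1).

E1: (¬¬p1 ∨ p2) ∧ p1
    = (p1 ∨ p2) ∧ p1   — double negation
    = p1   — absorption
E2: (p2 ∨ ¬¬¬p2) ∧ (p1 ∨ p1)
    = (p2 ∨ ¬¬¬p2) ∧ p1   — idempotence
    = (p2 ∨ ¬p2) ∧ p1   — double negation
    = p1   — complement / identity
Both reduce to p1, so they are equivalent.

Yes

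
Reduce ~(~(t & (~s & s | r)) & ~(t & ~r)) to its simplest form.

~(~(t & (~s & s | r)) & ~(t & ~r))
= ~(~(t & r) & ~(t & ~r))   (complement / identity)
= t & r | t & ~r   (De Morgan)
= t   (distribution)

t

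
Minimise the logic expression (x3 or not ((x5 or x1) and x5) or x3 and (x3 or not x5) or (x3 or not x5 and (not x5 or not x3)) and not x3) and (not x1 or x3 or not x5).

x3 or not x5

(x3 or not ((x5 or x1) and x5) or x3 and (x3 or not x5) or (x3 or not x5 and (not x5 or not x3)) and not x3) and (not x1 or x3 or not x5)
= (x3 or not ((x5 or x1) and x5) or x3 and (x3 or not x5) or (x3 or not x5) and not x3) and (not x1 or x3 or not x5)   (absorption)
= (x3 or not ((x5 or x1) and x5) or x3 or not x5) and (not x1 or x3 or not x5)   (distribution)
= (x3 or not x5 or x3 or not x5) and (not x1 or x3 or not x5)   (absorption)
= x3 or not x5 or (x3 or not x5) and not x1   (distribution)
= x3 or not x5   (absorption)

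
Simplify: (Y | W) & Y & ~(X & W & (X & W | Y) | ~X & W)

(Y | W) & Y & ~(X & W & (X & W | Y) | ~X & W)
= Y & ~(X & W & (X & W | Y) | ~X & W)
= Y & ~(X & W | ~X & W)
= Y & ~W

Y & ~W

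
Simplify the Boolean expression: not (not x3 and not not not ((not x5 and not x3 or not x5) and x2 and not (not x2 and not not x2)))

x3 or not x5 and x2

not (not x3 and not not not ((not x5 and not x3 or not x5) and x2 and not (not x2 and not not x2)))
= not (not x3 and not not not ((not x5 and not x3 or not x5) and x2 and (x2 or not x2)))   — De Morgan
= not (not x3 and not not not ((not x5 and not x3 or not x5) and x2))   — complement / identity
= not (not x3 and not not not (not x5 and x2))   — absorption
= x3 or not not (not x5 and x2)   — De Morgan
= x3 or not x5 and x2   — double negation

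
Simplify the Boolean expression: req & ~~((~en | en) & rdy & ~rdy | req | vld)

req

req & ~~((~en | en) & rdy & ~rdy | req | vld)
= req & ~~(rdy & ~rdy | req | vld)
= req & (rdy & ~rdy | req | vld)
= req & (req | vld)
= req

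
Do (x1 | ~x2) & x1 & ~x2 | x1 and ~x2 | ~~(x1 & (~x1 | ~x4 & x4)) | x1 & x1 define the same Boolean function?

No

E1: (x1 | ~x2) & x1 & ~x2 | x1
    = x1 & ~x2 | x1   — absorption
    = x1   — absorption
E2: ~x2 | ~~(x1 & (~x1 | ~x4 & x4)) | x1 & x1
    = ~x2 | x1 & (~x1 | ~x4 & x4) | x1 & x1   — double negation
    = ~x2 | x1 & ~x1 | x1 & x1   — complement / identity
    = ~x2 | x1   — distribution
These differ: at x1=0, x2=0, x4=0, E1 = 0 but E2 = 1.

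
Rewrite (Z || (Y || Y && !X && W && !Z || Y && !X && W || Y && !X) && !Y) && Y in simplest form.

(Z || (Y || Y && !X && W && !Z || Y && !X && W || Y && !X) && !Y) && Y
= (Z || (Y || Y && !X && W || Y && !X) && !Y) && Y
= (Z || (Y || Y && !X) && !Y) && Y
= (Z || Y && !Y) && Y
= Z && Y

Z && Y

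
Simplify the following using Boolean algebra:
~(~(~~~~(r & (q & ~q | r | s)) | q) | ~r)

r

~(~(~~~~(r & (q & ~q | r | s)) | q) | ~r)
= (~~~~(r & (q & ~q | r | s)) | q) & r   [De Morgan]
= (~~~~(r & (r | s)) | q) & r   [complement / identity]
= (~~(r & (r | s)) | q) & r   [double negation]
= (r & (r | s) | q) & r   [double negation]
= (r | q) & r   [absorption]
= r   [absorption]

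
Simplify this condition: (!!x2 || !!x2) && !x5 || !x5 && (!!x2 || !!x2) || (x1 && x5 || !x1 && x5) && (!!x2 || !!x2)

(!!x2 || !!x2) && !x5 || !x5 && (!!x2 || !!x2) || (x1 && x5 || !x1 && x5) && (!!x2 || !!x2)
= (!!x2 || !!x2) && !x5 || !x5 && (!!x2 || !!x2) || x5 && (!!x2 || !!x2)
= (!!x2 || !!x2) && !x5 || !!x2 || !!x2
= !!x2 || !!x2
= !!x2
= x2

x2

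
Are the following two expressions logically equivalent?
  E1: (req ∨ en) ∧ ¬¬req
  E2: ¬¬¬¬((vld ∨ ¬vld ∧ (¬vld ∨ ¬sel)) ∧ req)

E1: (req ∨ en) ∧ ¬¬req
    = (req ∨ en) ∧ req   (double negation)
    = req   (absorption)
E2: ¬¬¬¬((vld ∨ ¬vld ∧ (¬vld ∨ ¬sel)) ∧ req)
    = ¬¬¬¬((vld ∨ ¬vld) ∧ req)   (absorption)
    = ¬¬((vld ∨ ¬vld) ∧ req)   (double negation)
    = ¬¬req   (complement / identity)
    = req   (double negation)
Both reduce to req, so they are equivalent.

Yes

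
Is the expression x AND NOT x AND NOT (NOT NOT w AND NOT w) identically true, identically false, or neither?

identically false

x AND NOT x AND NOT (NOT NOT w AND NOT w)
= x AND NOT x AND (NOT w OR w)   [De Morgan]
= x AND NOT x   [complement / identity]
= FALSE   [complement]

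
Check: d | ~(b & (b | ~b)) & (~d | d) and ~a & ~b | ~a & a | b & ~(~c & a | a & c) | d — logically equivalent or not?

E1: d | ~(b & (b | ~b)) & (~d | d)
    = d | ~b & (~d | d)   (complement / identity)
    = d | ~b   (complement / identity)
E2: ~a & ~b | ~a & a | b & ~(~c & a | a & c) | d
    = ~a & ~b | b & ~(~c & a | a & c) | d   (complement / identity)
    = ~a & ~b | b & ~a | d   (distribution)
    = ~a | d   (distribution)
These differ: at a=1, b=0, c=0, d=0, E1 = 1 but E2 = 0.

No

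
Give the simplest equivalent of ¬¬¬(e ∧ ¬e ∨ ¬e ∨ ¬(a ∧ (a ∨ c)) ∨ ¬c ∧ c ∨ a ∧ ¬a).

¬¬¬(e ∧ ¬e ∨ ¬e ∨ ¬(a ∧ (a ∨ c)) ∨ ¬c ∧ c ∨ a ∧ ¬a)
= ¬¬¬(¬e ∨ ¬(a ∧ (a ∨ c)) ∨ ¬c ∧ c ∨ a ∧ ¬a)   [complement / identity]
= ¬¬¬(¬e ∨ ¬(a ∧ (a ∨ c)) ∨ a ∧ ¬a)   [complement / identity]
= ¬¬¬(¬e ∨ ¬(a ∧ (a ∨ c)))   [complement / identity]
= ¬(¬e ∨ ¬(a ∧ (a ∨ c)))   [double negation]
= ¬(¬e ∨ ¬a)   [absorption]
= e ∧ a   [De Morgan]

e ∧ a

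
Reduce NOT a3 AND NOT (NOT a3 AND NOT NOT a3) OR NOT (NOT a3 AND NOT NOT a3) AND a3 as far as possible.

TRUE

NOT a3 AND NOT (NOT a3 AND NOT NOT a3) OR NOT (NOT a3 AND NOT NOT a3) AND a3
= NOT (NOT a3 AND NOT NOT a3)   [distribution]
= a3 OR NOT a3   [De Morgan]
= TRUE   [complement]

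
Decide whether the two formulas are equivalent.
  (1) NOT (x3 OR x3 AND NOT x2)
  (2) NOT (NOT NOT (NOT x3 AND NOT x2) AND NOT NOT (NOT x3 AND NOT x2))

E1: NOT (x3 OR x3 AND NOT x2)
    = NOT x3   [absorption]
E2: NOT (NOT NOT (NOT x3 AND NOT x2) AND NOT NOT (NOT x3 AND NOT x2))
    = NOT NOT NOT (NOT x3 AND NOT x2)   [idempotence]
    = NOT (NOT x3 AND NOT x2)   [double negation]
    = x3 OR x2   [De Morgan]
These differ: at x2=0, x3=1, E1 = 0 but E2 = 1.

No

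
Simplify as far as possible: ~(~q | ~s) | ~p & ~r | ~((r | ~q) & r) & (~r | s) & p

q & s | ~r

~(~q | ~s) | ~p & ~r | ~((r | ~q) & r) & (~r | s) & p
= q & s | ~p & ~r | ~((r | ~q) & r) & (~r | s) & p
= q & s | ~p & ~r | ~r & (~r | s) & p
= q & s | ~p & ~r | ~r & p
= q & s | ~r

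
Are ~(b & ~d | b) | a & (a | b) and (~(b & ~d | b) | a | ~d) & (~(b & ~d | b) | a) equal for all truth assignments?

E1: ~(b & ~d | b) | a & (a | b)
    = ~b | a & (a | b)
    = ~b | a
E2: (~(b & ~d | b) | a | ~d) & (~(b & ~d | b) | a)
    = ~(b & ~d | b) | a
    = ~b | a
Both reduce to ~b | a, so they are equivalent.

Yes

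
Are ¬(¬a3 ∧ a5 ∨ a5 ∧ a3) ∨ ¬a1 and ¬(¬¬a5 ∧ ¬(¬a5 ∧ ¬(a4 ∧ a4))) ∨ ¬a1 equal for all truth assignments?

Yes

E1: ¬(¬a3 ∧ a5 ∨ a5 ∧ a3) ∨ ¬a1
    = ¬a5 ∨ ¬a1
E2: ¬(¬¬a5 ∧ ¬(¬a5 ∧ ¬(a4 ∧ a4))) ∨ ¬a1
    = ¬a5 ∨ ¬a5 ∧ ¬(a4 ∧ a4) ∨ ¬a1
    = ¬a5 ∨ ¬a5 ∧ ¬a4 ∨ ¬a1
    = ¬a5 ∨ ¬a1
Both reduce to ¬a5 ∨ ¬a1, so they are equivalent.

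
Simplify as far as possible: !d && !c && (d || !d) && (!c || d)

!d && !c && (d || !d) && (!c || d)
= !d && !c && (!c || d)
= !d && !c

!d && !c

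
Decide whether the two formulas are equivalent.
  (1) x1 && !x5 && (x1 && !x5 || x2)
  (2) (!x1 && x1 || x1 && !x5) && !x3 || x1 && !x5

Yes

E1: x1 && !x5 && (x1 && !x5 || x2)
    = x1 && !x5   (absorption)
E2: (!x1 && x1 || x1 && !x5) && !x3 || x1 && !x5
    = x1 && !x5 && !x3 || x1 && !x5   (complement / identity)
    = x1 && !x5   (absorption)
Both reduce to x1 && !x5, so they are equivalent.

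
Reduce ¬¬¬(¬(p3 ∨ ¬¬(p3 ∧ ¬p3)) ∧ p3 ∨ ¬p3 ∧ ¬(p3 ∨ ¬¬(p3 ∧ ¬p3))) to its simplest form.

¬¬¬(¬(p3 ∨ ¬¬(p3 ∧ ¬p3)) ∧ p3 ∨ ¬p3 ∧ ¬(p3 ∨ ¬¬(p3 ∧ ¬p3)))
= ¬¬¬¬(p3 ∨ ¬¬(p3 ∧ ¬p3))   — distribution
= ¬¬(p3 ∨ ¬¬(p3 ∧ ¬p3))   — double negation
= ¬¬(p3 ∨ p3 ∧ ¬p3)   — double negation
= ¬¬p3   — complement / identity
= p3   — double negation

p3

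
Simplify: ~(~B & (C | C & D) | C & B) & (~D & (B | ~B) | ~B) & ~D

~C & ~D

~(~B & (C | C & D) | C & B) & (~D & (B | ~B) | ~B) & ~D
= ~(~B & (C | C & D) | C & B) & (~D | ~B) & ~D
= ~(~B & (C | C & D) | C & B) & ~D
= ~(~B & C | C & B) & ~D
= ~C & ~D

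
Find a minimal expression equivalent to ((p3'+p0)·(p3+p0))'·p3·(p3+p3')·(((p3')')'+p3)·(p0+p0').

((p3'+p0)·(p3+p0))'·p3·(p3+p3')·(((p3')')'+p3)·(p0+p0')
= ((p3'+p0)·(p3+p0))'·p3·(((p3')')'+p3)·(p0+p0')   — complement / identity
= ((p3'+p0)·(p3+p0))'·p3·(p3'+p3)·(p0+p0')   — double negation
= ((p3'+p0)·(p3+p0))'·p3·(p0+p0')   — complement / identity
= (p0+p3'·p3)'·p3·(p0+p0')   — distribution
= p0'·p3·(p0+p0')   — complement / identity
= p0'·p3   — complement / identity

p0'·p3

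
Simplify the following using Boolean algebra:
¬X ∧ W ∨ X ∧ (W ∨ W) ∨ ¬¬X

¬X ∧ W ∨ X ∧ (W ∨ W) ∨ ¬¬X
= ¬X ∧ W ∨ X ∧ W ∨ ¬¬X
= W ∨ ¬¬X
= W ∨ X

W ∨ X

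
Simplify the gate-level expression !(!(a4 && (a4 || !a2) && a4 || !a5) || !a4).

a4

!(!(a4 && (a4 || !a2) && a4 || !a5) || !a4)
= (a4 && (a4 || !a2) && a4 || !a5) && a4   [De Morgan]
= (a4 && a4 || !a5) && a4   [absorption]
= (a4 || !a5) && a4   [idempotence]
= a4   [absorption]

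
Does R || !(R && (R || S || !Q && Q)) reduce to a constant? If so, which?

R || !(R && (R || S || !Q && Q))
= R || !(R && (R || S))   [complement / identity]
= R || !R   [absorption]
= true   [complement]

yes, True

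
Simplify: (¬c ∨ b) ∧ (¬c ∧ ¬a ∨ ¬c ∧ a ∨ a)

b ∧ a ∨ ¬c

(¬c ∨ b) ∧ (¬c ∧ ¬a ∨ ¬c ∧ a ∨ a)
= (¬c ∨ b) ∧ (¬c ∨ a)
= b ∧ a ∨ ¬c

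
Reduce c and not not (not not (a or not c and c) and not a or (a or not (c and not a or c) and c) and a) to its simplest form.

c and not not (not not (a or not c and c) and not a or (a or not (c and not a or c) and c) and a)
= c and not not ((a or not c and c) and not a or (a or not (c and not a or c) and c) and a)
= c and not not ((a or not c and c) and not a or (a or not c and c) and a)
= c and not not (a or not c and c)
= c and (a or not c and c)
= c and a

c and a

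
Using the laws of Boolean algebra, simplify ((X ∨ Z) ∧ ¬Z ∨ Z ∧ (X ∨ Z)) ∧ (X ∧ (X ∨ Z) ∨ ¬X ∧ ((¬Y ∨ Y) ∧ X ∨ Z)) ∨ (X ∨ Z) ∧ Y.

X ∨ Z

((X ∨ Z) ∧ ¬Z ∨ Z ∧ (X ∨ Z)) ∧ (X ∧ (X ∨ Z) ∨ ¬X ∧ ((¬Y ∨ Y) ∧ X ∨ Z)) ∨ (X ∨ Z) ∧ Y
= ((X ∨ Z) ∧ ¬Z ∨ Z ∧ (X ∨ Z)) ∧ (X ∧ (X ∨ Z) ∨ ¬X ∧ (X ∨ Z)) ∨ (X ∨ Z) ∧ Y
= ((X ∨ Z) ∧ ¬Z ∨ Z ∧ (X ∨ Z)) ∧ (X ∨ Z) ∨ (X ∨ Z) ∧ Y
= ((X ∨ Z) ∧ ¬Z ∨ Z ∧ (X ∨ Z) ∨ Y) ∧ (X ∨ Z)
= (X ∨ Z ∨ Y) ∧ (X ∨ Z)
= X ∨ Z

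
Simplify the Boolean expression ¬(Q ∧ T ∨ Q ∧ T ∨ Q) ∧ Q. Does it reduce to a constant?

¬(Q ∧ T ∨ Q ∧ T ∨ Q) ∧ Q
= ¬(Q ∧ T ∨ Q) ∧ Q   (idempotence)
= ¬Q ∧ Q   (absorption)
= False   (complement)

False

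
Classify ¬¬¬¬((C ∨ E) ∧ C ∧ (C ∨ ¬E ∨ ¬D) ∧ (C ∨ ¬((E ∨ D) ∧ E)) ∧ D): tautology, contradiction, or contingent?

¬¬¬¬((C ∨ E) ∧ C ∧ (C ∨ ¬E ∨ ¬D) ∧ (C ∨ ¬((E ∨ D) ∧ E)) ∧ D)
= ¬¬¬¬((C ∨ E) ∧ C ∧ (C ∨ ¬E ∨ ¬D) ∧ (C ∨ ¬E) ∧ D)
= ¬¬¬¬(C ∧ (C ∨ ¬E ∨ ¬D) ∧ (C ∨ ¬E) ∧ D)
= ¬¬¬¬(C ∧ (C ∨ ¬E) ∧ D)
= ¬¬(C ∧ (C ∨ ¬E) ∧ D)
= ¬¬(C ∧ D)
= C ∧ D
This depends on C, D, so it is not a constant.

contingent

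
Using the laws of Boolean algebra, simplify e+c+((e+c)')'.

e+c+((e+c)')'
= e+c+e+c
= e+c

e+c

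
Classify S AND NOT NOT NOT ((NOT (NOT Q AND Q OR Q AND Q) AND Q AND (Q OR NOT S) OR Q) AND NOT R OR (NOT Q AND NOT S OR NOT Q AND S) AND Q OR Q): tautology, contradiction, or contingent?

S AND NOT NOT NOT ((NOT (NOT Q AND Q OR Q AND Q) AND Q AND (Q OR NOT S) OR Q) AND NOT R OR (NOT Q AND NOT S OR NOT Q AND S) AND Q OR Q)
= S AND NOT NOT NOT ((NOT (NOT Q AND Q OR Q AND Q) AND Q AND (Q OR NOT S) OR Q) AND NOT R OR NOT Q AND Q OR Q)   (distribution)
= S AND NOT NOT NOT ((NOT Q AND Q AND (Q OR NOT S) OR Q) AND NOT R OR NOT Q AND Q OR Q)   (distribution)
= S AND NOT ((NOT Q AND Q AND (Q OR NOT S) OR Q) AND NOT R OR NOT Q AND Q OR Q)   (double negation)
= S AND NOT ((NOT Q AND Q OR Q) AND NOT R OR NOT Q AND Q OR Q)   (absorption)
= S AND NOT (NOT Q AND Q OR Q)   (absorption)
= S AND NOT Q   (complement / identity)
This depends on Q, S, so it is not a constant.

contingent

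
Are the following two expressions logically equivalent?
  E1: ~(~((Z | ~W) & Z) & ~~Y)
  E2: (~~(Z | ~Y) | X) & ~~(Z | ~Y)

E1: ~(~((Z | ~W) & Z) & ~~Y)
    = ~(~Z & ~~Y)   — absorption
    = Z | ~Y   — De Morgan
E2: (~~(Z | ~Y) | X) & ~~(Z | ~Y)
    = ~~(Z | ~Y)   — absorption
    = Z | ~Y   — double negation
Both reduce to Z | ~Y, so they are equivalent.

Yes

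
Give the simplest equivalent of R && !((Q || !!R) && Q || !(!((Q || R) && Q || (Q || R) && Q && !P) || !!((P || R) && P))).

R && !Q

R && !((Q || !!R) && Q || !(!((Q || R) && Q || (Q || R) && Q && !P) || !!((P || R) && P)))
= R && !((Q || !!R) && Q || !(!((Q || R) && Q) || !!((P || R) && P)))   (absorption)
= R && !((Q || R) && Q || !(!((Q || R) && Q) || !!((P || R) && P)))   (double negation)
= R && !((Q || R) && Q || !(!((Q || R) && Q) || !!P))   (absorption)
= R && !((Q || R) && Q || (Q || R) && Q && !P)   (De Morgan)
= R && !((Q || R) && Q)   (absorption)
= R && !Q   (absorption)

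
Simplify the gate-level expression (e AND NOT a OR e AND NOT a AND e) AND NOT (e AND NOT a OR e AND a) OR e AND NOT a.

e AND NOT a

(e AND NOT a OR e AND NOT a AND e) AND NOT (e AND NOT a OR e AND a) OR e AND NOT a
= e AND NOT a AND NOT (e AND NOT a OR e AND a) OR e AND NOT a   — absorption
= e AND NOT a AND NOT e OR e AND NOT a   — distribution
= e AND NOT a   — absorption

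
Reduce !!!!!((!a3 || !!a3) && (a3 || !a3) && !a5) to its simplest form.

!!!!!((!a3 || !!a3) && (a3 || !a3) && !a5)
= !!!!!((!a3 || a3) && (a3 || !a3) && !a5)   — double negation
= !!!!!((a3 || !a3) && !a5)   — complement / identity
= !!!((a3 || !a3) && !a5)   — double negation
= !!!!a5   — complement / identity
= !!a5   — double negation
= a5   — double negation

a5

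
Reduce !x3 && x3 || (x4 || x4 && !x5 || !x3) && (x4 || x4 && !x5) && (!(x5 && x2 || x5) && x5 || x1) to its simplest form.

x4 && x1

!x3 && x3 || (x4 || x4 && !x5 || !x3) && (x4 || x4 && !x5) && (!(x5 && x2 || x5) && x5 || x1)
= !x3 && x3 || (x4 || x4 && !x5 || !x3) && (x4 || x4 && !x5) && (!x5 && x5 || x1)   — absorption
= !x3 && x3 || (x4 || x4 && !x5 || !x3) && (x4 || x4 && !x5) && x1   — complement / identity
= !x3 && x3 || (x4 || x4 && !x5) && x1   — absorption
= !x3 && x3 || x4 && x1   — absorption
= x4 && x1   — complement / identity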